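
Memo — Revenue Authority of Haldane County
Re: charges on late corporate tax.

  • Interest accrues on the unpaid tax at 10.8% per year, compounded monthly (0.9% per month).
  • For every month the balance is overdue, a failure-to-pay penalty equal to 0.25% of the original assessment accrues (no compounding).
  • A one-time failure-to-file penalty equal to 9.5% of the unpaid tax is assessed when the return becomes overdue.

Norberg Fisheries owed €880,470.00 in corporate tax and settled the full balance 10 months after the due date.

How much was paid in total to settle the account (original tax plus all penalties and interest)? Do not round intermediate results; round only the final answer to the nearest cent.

€1,068,656.26

Failure-to-file penalty: 9.5% × €880,470.00 = €83,644.65
Failure-to-pay penalty = 0.25% × €880,470.00 × 10 mo = €22,011.75
Interest: €880,470.00 × ((1 + 0.009)^10 − 1) = €880,470.00 × 0.0937339… = €82,529.8630…
Total = €880,470.00 + €105,656.4000 + €82,529.8630… = €1,068,656.26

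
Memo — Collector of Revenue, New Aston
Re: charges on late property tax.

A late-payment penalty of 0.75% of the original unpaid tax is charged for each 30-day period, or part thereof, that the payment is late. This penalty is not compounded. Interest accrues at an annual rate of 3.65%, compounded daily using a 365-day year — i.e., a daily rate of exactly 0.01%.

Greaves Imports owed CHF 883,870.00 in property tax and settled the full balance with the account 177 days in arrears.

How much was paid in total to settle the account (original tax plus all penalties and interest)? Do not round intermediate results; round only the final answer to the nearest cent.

CHF 939,427.13

Penalty periods: ⌈177/30⌉ = 6; penalty = 6 × 0.75% × CHF 883,870.00 = CHF 39,774.15
Interest: CHF 883,870.00 × ((1 + 0.0001)^177 − 1) = CHF 883,870.00 × 0.01785667… = CHF 15,782.9772…
Total = CHF 883,870.00 + CHF 39,774.1500 + CHF 15,782.9772… = CHF 939,427.13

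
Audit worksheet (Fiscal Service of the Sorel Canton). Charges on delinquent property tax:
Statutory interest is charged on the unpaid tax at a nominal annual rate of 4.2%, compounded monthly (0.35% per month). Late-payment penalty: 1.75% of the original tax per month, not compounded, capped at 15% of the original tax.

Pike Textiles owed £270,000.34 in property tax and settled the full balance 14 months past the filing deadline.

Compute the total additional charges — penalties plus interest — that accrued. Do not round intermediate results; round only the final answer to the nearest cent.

£54,035.31

Penalty (uncapped): 14 × 1.75% × £270,000.34 = £66,150.08…; cap = 15% × £270,000.34 = £40,500.05… → penalty = £40,500.05…
Interest: £270,000.34 × ((1 + 0.0035)^14 − 1) = £270,000.34 × 0.0501305… = £13,535.2541…
Penalties + interest = £40,500.0510 + £13,535.2541… = £54,035.31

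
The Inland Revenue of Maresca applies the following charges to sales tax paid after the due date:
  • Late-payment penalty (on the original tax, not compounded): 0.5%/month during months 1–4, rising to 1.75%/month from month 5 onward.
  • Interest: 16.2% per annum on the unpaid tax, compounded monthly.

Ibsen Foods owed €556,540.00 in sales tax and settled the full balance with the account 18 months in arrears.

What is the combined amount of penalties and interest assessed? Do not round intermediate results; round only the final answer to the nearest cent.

€299,417.13

Penalty, months 1–4: 4 × 0.5% × €556,540.00 = €11,130.80
Penalty, months 5–18: 14 × 1.75% × €556,540.00 = €136,352.30
Interest (16.2%/yr ÷ 12 = 1.35%/month): €556,540.00 × ((1 + 0.0135)^18 − 1) = €151,934.0348…
Penalties + interest = €147,483.1000 + €151,934.0348… = €299,417.13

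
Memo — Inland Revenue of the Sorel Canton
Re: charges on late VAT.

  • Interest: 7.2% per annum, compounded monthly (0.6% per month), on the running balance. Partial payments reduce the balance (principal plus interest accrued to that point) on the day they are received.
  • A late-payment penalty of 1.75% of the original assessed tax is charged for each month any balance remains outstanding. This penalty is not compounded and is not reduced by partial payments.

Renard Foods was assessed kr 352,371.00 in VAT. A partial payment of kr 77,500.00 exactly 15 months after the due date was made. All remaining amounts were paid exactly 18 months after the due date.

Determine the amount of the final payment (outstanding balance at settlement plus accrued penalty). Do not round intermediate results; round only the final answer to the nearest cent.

Balance at month 15: kr 352,371.0000 × (1 + 0.006)^15 = kr 385,451.6151…
After kr 77,500.00 payment: kr 385,451.6151… − kr 77,500.00 = kr 307,951.6151…
Balance at month 18: kr 307,951.6151… × (1 + 0.006)^3 = kr 313,528.0694…
Penalty: 18 × 1.75% × kr 352,371.00 = kr 110,996.87…
Final settlement = outstanding balance + penalty = kr 313,528.0694… + kr 110,996.87… = kr 424,524.93

kr 424,524.93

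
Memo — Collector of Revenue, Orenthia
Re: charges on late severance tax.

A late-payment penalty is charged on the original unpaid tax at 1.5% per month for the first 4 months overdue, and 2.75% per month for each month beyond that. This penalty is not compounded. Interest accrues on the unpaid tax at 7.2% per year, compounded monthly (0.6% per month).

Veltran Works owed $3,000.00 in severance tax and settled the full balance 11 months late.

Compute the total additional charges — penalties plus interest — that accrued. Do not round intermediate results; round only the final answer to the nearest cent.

$961.55

Penalty, months 1–4: 4 × 1.5% × $3,000.00 = $180.00
Penalty, months 5–11: 7 × 2.75% × $3,000.00 = $577.50
Interest: $3,000.00 × ((1 + 0.006)^11 − 1) = $3,000.00 × 0.0680161… = $204.0482…
Penalties + interest = $757.5000 + $204.0482… = $961.55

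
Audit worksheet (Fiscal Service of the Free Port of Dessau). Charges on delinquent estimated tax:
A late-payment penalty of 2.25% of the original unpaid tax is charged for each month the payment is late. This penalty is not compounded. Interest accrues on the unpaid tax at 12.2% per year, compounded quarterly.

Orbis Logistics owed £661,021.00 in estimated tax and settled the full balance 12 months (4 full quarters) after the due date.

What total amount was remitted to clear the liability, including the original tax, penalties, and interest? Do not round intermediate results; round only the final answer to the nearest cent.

Late-payment penalty: 12 × 2.25% × £661,021.00 = £178,475.67
Interest (12.2%/yr ÷ 4 = 3.05%/quarter): £661,021.00 × ((1 + 0.0305)^4 − 1) = £84,409.6423…
Total = £661,021.00 + £178,475.6700 + £84,409.6423… = £923,906.31

£923,906.31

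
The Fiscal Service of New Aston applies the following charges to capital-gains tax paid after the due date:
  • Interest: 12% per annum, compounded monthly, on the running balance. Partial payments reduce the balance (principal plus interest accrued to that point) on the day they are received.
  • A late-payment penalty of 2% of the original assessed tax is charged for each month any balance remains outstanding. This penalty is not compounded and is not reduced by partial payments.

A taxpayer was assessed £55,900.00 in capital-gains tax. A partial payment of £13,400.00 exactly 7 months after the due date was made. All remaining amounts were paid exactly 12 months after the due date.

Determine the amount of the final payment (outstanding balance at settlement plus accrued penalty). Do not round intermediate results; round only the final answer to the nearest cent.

£62,321.98

Monthly rate = 12% ÷ 12 = 1%
Balance at month 7: £55,900.0000 × (1 + 0.01)^7 = £59,932.3662…
After £13,400.00 payment: £59,932.3662… − £13,400.00 = £46,532.3662…
Balance at month 12: £46,532.3662… × (1 + 0.01)^5 = £48,905.9845…
Penalty: 12 × 2% × £55,900.00 = £13,416.00
Final settlement = outstanding balance + penalty = £48,905.9845… + £13,416.00 = £62,321.98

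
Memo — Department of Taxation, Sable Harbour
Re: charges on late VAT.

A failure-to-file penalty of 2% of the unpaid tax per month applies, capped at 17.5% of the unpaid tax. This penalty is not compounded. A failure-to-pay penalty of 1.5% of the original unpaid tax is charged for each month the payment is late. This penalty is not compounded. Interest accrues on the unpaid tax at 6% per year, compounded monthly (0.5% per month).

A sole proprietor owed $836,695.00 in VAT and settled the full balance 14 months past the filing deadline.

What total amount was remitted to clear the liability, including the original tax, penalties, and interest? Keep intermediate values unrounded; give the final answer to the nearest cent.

Failure-to-file: 14 × 2% × $836,695.00 = $234,274.60, capped at 17.5% × $836,695.00 = $146,421.63…
Failure-to-pay penalty = 1.5% × $836,695.00 × 14 mo = $175,705.95
Interest: $836,695.00 × ((1 + 0.005)^14 − 1) = $836,695.00 × 0.0723211… = $60,510.7295…
Total = $836,695.00 + $322,127.5750 + $60,510.7295… = $1,219,333.30

$1,219,333.30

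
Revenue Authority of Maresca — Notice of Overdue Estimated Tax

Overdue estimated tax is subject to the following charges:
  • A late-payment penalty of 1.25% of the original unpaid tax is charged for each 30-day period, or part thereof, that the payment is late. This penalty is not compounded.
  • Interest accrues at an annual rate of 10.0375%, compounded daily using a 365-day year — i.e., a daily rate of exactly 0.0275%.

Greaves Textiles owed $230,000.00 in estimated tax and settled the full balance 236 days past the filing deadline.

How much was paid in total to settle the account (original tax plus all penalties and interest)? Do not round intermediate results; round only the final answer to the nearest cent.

$268,419.84

Penalty periods: ⌈236/30⌉ = 8; penalty = 8 × 1.25% × $230,000.00 = $23,000.00
Interest: $230,000.00 × ((1 + 0.000275)^236 − 1) = $230,000.00 × 0.06704279… = $15,419.8425…
Total = $230,000.00 + $23,000.0000 + $15,419.8425… = $268,419.84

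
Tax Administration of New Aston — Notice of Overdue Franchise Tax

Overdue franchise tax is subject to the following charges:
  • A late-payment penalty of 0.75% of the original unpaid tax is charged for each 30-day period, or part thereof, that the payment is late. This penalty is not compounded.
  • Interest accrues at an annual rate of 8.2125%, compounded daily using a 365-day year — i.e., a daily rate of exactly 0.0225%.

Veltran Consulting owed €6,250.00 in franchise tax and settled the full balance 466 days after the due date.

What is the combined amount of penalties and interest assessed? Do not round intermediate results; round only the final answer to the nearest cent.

€1,440.82

Penalty periods: ⌈466/30⌉ = 16; penalty = 16 × 0.75% × €6,250.00 = €750.00
Interest: €6,250.00 × ((1 + 0.000225)^466 − 1) = €6,250.00 × 0.11053092… = €690.8182…
Penalties + interest = €750.0000 + €690.8182… = €1,440.82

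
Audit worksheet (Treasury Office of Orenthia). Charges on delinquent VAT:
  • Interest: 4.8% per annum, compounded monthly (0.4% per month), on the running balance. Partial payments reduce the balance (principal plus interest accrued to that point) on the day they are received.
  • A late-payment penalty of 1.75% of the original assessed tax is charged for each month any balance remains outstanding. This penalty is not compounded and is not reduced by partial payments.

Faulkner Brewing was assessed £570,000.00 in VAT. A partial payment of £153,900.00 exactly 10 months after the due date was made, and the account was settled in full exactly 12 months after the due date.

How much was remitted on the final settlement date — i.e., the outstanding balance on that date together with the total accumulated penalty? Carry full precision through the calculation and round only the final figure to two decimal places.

£562,536.36

Balance at month 10: £570,000.0000 × (1 + 0.004)^10 = £593,214.8084…
After £153,900.00 payment: £593,214.8084… − £153,900.00 = £439,314.8084…
Balance at month 12: £439,314.8084… × (1 + 0.004)^2 = £442,836.3559…
Penalty: 12 × 1.75% × £570,000.00 = £119,700.00
Final settlement = outstanding balance + penalty = £442,836.3559… + £119,700.00 = £562,536.36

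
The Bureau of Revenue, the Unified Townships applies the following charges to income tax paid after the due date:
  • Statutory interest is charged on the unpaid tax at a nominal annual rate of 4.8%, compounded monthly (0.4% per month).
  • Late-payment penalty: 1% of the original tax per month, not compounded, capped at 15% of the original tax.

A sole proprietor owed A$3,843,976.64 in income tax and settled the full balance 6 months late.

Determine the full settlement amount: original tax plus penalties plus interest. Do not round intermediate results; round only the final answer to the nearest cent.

A$4,167,798.17

Penalty: 6 × 1% × A$3,843,976.64 = A$230,638.60… (below the 15% cap of A$576,596.50…)
Interest: A$3,843,976.64 × ((1 + 0.004)^6 − 1) = A$3,843,976.64 × 0.0242413… = A$93,182.9288…
Total = A$3,843,976.64 + A$230,638.5984 + A$93,182.9288… = A$4,167,798.17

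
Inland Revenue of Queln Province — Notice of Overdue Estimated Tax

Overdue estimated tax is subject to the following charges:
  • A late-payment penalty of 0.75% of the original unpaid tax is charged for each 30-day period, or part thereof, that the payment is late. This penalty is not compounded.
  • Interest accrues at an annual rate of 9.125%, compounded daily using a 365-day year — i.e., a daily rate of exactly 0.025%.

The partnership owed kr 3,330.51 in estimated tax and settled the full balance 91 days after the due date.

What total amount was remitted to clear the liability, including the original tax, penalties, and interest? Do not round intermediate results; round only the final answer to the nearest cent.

kr 3,507.05

Penalty periods: ⌈91/30⌉ = 4; penalty = 4 × 0.75% × kr 3,330.51 = kr 99.92…
Interest: kr 3,330.51 × ((1 + 0.00025)^91 − 1) = kr 3,330.51 × 0.02300785… = kr 76.6279…
Total = kr 3,330.51 + kr 99.9153 + kr 76.6279… = kr 3,507.05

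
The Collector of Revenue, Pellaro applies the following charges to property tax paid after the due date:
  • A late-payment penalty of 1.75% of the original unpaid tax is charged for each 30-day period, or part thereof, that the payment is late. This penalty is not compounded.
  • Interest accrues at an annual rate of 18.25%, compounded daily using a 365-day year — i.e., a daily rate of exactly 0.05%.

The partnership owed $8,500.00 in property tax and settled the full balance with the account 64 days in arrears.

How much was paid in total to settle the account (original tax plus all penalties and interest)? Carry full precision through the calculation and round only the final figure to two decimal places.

Penalty periods: ⌈64/30⌉ = 3; penalty = 3 × 1.75% × $8,500.00 = $446.25
Interest: $8,500.00 × ((1 + 0.0005)^64 − 1) = $8,500.00 × 0.03250925… = $276.3286…
Total = $8,500.00 + $446.2500 + $276.3286… = $9,222.58

$9,222.58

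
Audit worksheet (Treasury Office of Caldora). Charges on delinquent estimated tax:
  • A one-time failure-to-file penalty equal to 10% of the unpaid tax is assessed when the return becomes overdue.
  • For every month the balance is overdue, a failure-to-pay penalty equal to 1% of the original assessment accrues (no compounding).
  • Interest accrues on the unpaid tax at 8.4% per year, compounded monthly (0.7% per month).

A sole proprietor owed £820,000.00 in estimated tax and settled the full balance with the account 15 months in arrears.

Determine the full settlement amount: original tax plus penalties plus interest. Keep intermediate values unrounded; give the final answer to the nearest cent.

£1,115,449.60

Failure-to-file penalty: 10% × £820,000.00 = £82,000.00
Failure-to-pay penalty: 15 × 1% × £820,000.00 = £123,000.00
Interest: £820,000.00 × ((1 + 0.007)^15 − 1) = £820,000.00 × 0.1103044… = £90,449.6026…
Total = £820,000.00 + £205,000.0000 + £90,449.6026… = £1,115,449.60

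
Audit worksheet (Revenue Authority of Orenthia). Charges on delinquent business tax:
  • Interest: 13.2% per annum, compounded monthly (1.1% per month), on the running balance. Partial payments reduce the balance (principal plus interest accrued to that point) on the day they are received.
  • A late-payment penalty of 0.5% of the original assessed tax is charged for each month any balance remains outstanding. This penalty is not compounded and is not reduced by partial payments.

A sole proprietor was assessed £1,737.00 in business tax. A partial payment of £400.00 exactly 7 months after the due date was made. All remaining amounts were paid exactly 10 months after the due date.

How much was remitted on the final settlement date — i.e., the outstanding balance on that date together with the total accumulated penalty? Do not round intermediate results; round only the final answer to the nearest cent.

£1,611.32

Balance at month 7: £1,737.0000 × (1 + 0.011)^7 = £1,875.2445…
After £400.00 payment: £1,875.2445… − £400.00 = £1,475.2445…
Balance at month 10: £1,475.2445… × (1 + 0.011)^3 = £1,524.4651…
Penalty: 10 × 0.5% × £1,737.00 = £86.85
Final settlement = outstanding balance + penalty = £1,524.4651… + £86.85 = £1,611.32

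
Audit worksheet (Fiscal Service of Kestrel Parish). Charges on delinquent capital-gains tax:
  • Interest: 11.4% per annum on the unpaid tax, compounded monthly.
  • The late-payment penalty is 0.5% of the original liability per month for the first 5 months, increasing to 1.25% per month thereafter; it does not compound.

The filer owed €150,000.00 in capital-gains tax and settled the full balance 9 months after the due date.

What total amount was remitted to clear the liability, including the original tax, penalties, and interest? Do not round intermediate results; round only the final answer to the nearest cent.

Penalty, months 1–5: 5 × 0.5% × €150,000.00 = €3,750.00
Penalty, months 6–9: 4 × 1.25% × €150,000.00 = €7,500.00
Interest (11.4%/yr ÷ 12 = 0.95%/month): €150,000.00 × ((1 + 0.0095)^9 − 1) = €13,323.3083…
Total = €150,000.00 + €11,250.0000 + €13,323.3083… = €174,573.31

€174,573.31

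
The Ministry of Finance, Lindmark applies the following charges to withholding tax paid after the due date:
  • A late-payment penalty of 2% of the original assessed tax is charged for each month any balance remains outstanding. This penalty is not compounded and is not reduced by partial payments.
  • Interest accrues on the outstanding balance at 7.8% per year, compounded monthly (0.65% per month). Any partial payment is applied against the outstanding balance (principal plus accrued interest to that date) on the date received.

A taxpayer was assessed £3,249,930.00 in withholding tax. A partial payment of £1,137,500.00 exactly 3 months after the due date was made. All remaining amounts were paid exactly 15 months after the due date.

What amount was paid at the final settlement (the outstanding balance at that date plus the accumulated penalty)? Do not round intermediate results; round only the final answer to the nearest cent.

Balance at month 3: £3,249,930.0000 × (1 + 0.0065)^3 = £3,313,716.4561…
After £1,137,500.00 payment: £3,313,716.4561… − £1,137,500.00 = £2,176,216.4561…
Balance at month 15: £2,176,216.4561… × (1 + 0.0065)^12 = £2,352,163.1439…
Penalty: 15 × 2% × £3,249,930.00 = £974,979.00
Final settlement = outstanding balance + penalty = £2,352,163.1439… + £974,979.00 = £3,327,142.14

£3,327,142.14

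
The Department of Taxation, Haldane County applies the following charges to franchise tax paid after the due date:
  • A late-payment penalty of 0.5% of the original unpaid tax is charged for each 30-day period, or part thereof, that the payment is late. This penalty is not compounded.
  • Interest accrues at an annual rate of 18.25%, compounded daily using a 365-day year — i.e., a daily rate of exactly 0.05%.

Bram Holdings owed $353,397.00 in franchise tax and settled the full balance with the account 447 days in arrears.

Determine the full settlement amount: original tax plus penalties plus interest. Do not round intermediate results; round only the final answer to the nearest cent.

$468,383.83

Penalty periods: ⌈447/30⌉ = 15; penalty = 15 × 0.5% × $353,397.00 = $26,504.78…
Interest: $353,397.00 × ((1 + 0.0005)^447 − 1) = $353,397.00 × 0.25037580… = $88,482.0555…
Total = $353,397.00 + $26,504.7750 + $88,482.0555… = $468,383.83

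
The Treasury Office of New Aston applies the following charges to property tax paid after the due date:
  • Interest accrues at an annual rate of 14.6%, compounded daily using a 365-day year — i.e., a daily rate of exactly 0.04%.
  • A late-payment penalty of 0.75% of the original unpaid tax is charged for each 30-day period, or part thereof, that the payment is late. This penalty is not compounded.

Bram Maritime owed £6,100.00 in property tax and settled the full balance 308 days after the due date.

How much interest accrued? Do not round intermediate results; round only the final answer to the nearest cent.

Interest: £6,100.00 × ((1 + 0.0004)^308 − 1) = £6,100.00 × 0.13108276… = £799.6048…

£799.60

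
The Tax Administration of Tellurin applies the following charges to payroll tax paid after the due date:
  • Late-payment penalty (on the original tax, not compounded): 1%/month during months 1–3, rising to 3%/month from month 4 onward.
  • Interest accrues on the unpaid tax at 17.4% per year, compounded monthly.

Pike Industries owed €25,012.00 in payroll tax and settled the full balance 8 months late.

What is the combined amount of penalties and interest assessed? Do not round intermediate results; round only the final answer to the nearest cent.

Penalty, months 1–3: 3 × 1% × €25,012.00 = €750.36
Penalty, months 4–8: 5 × 3% × €25,012.00 = €3,751.80
Interest (17.4%/yr ÷ 12 = 1.45%/month): €25,012.00 × ((1 + 0.0145)^8 − 1) = €3,052.9861…
Penalties + interest = €4,502.1600 + €3,052.9861… = €7,555.15

€7,555.15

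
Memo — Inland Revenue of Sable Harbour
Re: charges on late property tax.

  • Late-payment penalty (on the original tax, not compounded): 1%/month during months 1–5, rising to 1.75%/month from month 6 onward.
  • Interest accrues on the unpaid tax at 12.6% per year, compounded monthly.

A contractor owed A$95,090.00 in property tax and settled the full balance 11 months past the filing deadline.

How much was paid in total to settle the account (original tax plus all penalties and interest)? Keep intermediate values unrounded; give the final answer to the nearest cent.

A$121,407.00

Penalty, months 1–5: 5 × 1% × A$95,090.00 = A$4,754.50
Penalty, months 6–11: 6 × 1.75% × A$95,090.00 = A$9,984.45
Interest (12.6%/yr ÷ 12 = 1.05%/month): A$95,090.00 × ((1 + 0.0105)^11 − 1) = A$11,578.0470…
Total = A$95,090.00 + A$14,738.9500 + A$11,578.0470… = A$121,407.00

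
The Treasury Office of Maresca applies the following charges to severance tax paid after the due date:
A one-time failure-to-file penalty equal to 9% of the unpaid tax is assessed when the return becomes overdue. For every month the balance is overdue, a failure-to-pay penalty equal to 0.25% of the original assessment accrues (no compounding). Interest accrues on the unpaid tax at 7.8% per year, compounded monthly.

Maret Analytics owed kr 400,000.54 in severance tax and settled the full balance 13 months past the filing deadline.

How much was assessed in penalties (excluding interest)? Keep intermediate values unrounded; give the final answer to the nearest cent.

Failure-to-file penalty: 9% × kr 400,000.54 = kr 36,000.05…
Failure-to-pay penalty: 13 × 0.25% × kr 400,000.54 = kr 13,000.02…
Total penalty = kr 36,000.05… + kr 13,000.02… = kr 49,000.07

kr 49,000.07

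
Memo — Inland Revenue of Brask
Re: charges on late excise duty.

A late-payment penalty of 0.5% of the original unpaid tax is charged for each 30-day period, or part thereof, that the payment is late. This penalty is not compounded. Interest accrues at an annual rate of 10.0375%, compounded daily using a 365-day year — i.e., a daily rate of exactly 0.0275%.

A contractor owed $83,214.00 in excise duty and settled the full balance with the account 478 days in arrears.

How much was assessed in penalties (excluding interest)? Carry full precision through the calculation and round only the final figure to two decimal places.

$6,657.12

Penalty periods: ⌈478/30⌉ = 16; penalty = 16 × 0.5% × $83,214.00 = $6,657.12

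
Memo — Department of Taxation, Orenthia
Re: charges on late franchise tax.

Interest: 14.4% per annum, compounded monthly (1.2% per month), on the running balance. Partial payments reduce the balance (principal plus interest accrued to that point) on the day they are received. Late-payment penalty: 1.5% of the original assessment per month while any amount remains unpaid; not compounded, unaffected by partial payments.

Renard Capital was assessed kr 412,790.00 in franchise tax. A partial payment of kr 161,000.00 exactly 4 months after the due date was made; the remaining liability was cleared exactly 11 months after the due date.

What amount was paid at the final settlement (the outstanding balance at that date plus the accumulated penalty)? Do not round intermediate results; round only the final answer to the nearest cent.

kr 363,757.78

Balance at month 4: kr 412,790.0000 × (1 + 0.012)^4 = kr 432,963.4323…
After kr 161,000.00 payment: kr 432,963.4323… − kr 161,000.00 = kr 271,963.4323…
Balance at month 11: kr 271,963.4323… × (1 + 0.012)^7 = kr 295,647.4252…
Penalty: 11 × 1.5% × kr 412,790.00 = kr 68,110.35
Final settlement = outstanding balance + penalty = kr 295,647.4252… + kr 68,110.35 = kr 363,757.78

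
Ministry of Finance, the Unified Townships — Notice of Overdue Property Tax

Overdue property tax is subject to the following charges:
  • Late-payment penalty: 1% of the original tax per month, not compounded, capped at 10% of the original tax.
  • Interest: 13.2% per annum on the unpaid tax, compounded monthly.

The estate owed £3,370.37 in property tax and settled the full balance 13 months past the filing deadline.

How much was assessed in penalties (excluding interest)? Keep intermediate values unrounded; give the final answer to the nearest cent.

£337.04

Penalty (uncapped): 13 × 1% × £3,370.37 = £438.15…; cap = 10% × £3,370.37 = £337.04… → penalty = £337.04…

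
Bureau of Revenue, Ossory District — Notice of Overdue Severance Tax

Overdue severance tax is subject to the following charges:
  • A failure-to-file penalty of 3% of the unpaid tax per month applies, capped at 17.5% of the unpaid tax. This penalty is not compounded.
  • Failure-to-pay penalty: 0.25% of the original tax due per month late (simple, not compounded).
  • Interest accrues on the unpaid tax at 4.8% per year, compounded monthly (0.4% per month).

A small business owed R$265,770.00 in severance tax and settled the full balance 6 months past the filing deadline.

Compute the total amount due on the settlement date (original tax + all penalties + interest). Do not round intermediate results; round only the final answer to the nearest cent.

R$322,708.91

Failure-to-file: 6 × 3% × R$265,770.00 = R$47,838.60, capped at 17.5% × R$265,770.00 = R$46,509.75
Failure-to-pay penalty = 0.25% × R$265,770.00 × 6 mo = R$3,986.55
Interest: R$265,770.00 × ((1 + 0.004)^6 − 1) = R$265,770.00 × 0.0242413… = R$6,442.6060…
Total = R$265,770.00 + R$50,496.3000 + R$6,442.6060… = R$322,708.91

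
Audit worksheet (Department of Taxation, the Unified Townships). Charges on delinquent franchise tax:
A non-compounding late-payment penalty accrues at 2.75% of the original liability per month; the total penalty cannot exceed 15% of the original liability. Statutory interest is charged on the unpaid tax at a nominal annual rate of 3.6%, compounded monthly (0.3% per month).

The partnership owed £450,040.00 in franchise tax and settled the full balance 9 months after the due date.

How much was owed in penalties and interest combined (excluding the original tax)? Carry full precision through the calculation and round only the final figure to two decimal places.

£79,803.92

Penalty (uncapped): 9 × 2.75% × £450,040.00 = £111,384.90; cap = 15% × £450,040.00 = £67,506.00 → penalty = £67,506.00
Interest: £450,040.00 × ((1 + 0.003)^9 − 1) = £450,040.00 × 0.0273263… = £12,297.9183…
Penalties + interest = £67,506.0000 + £12,297.9183… = £79,803.92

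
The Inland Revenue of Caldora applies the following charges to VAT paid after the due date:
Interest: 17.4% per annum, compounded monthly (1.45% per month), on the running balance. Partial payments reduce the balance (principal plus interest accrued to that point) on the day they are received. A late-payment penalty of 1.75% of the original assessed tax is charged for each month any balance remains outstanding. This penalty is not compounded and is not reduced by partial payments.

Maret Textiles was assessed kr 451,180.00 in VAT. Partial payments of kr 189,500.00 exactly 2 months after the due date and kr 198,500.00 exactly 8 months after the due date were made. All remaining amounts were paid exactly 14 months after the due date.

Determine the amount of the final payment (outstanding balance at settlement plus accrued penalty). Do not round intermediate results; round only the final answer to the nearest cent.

kr 220,820.49

Balance at month 2: kr 451,180.0000 × (1 + 0.0145)^2 = kr 464,359.0806…
After kr 189,500.00 payment: kr 464,359.0806… − kr 189,500.00 = kr 274,859.0806…
Balance at month 8: kr 274,859.0806… × (1 + 0.0145)^6 = kr 299,655.5996…
After kr 198,500.00 payment: kr 299,655.5996… − kr 198,500.00 = kr 101,155.5996…
Balance at month 14: kr 101,155.5996… × (1 + 0.0145)^6 = kr 110,281.3914…
Penalty: 14 × 1.75% × kr 451,180.00 = kr 110,539.10
Final settlement = outstanding balance + penalty = kr 110,281.3914… + kr 110,539.10 = kr 220,820.49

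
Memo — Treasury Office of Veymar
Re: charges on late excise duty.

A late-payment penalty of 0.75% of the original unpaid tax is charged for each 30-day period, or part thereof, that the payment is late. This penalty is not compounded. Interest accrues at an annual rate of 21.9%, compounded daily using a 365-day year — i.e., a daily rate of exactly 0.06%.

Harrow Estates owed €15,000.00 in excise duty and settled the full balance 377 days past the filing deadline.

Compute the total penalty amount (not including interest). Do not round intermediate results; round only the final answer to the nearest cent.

Penalty periods: ⌈377/30⌉ = 13; penalty = 13 × 0.75% × €15,000.00 = €1,462.50

€1,462.50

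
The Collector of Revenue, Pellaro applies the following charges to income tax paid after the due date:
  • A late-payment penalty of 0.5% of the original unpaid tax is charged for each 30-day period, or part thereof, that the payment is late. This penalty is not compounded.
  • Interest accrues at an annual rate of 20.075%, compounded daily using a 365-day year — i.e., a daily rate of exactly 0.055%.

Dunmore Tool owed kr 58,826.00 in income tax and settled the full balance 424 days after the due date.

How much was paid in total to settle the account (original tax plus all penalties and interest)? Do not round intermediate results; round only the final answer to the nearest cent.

kr 78,682.90

Penalty periods: ⌈424/30⌉ = 15; penalty = 15 × 0.5% × kr 58,826.00 = kr 4,411.95
Interest: kr 58,826.00 × ((1 + 0.00055)^424 − 1) = kr 58,826.00 × 0.26255304… = kr 15,444.9452…
Total = kr 58,826.00 + kr 4,411.9500 + kr 15,444.9452… = kr 78,682.90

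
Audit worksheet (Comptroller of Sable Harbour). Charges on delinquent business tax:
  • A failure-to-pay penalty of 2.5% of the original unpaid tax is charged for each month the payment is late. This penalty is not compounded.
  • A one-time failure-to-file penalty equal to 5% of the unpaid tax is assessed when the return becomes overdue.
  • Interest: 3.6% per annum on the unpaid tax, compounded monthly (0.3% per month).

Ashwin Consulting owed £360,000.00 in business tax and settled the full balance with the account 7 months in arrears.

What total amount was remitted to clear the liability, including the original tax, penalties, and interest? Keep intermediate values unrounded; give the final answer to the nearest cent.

Failure-to-file penalty: 5% × £360,000.00 = £18,000.00
Failure-to-pay penalty = 2.5% × £360,000.00 × 7 mo = £63,000.00
Interest: £360,000.00 × ((1 + 0.003)^7 − 1) = £360,000.00 × 0.0211899… = £7,628.3812…
Total = £360,000.00 + £81,000.0000 + £7,628.3812… = £448,628.38

£448,628.38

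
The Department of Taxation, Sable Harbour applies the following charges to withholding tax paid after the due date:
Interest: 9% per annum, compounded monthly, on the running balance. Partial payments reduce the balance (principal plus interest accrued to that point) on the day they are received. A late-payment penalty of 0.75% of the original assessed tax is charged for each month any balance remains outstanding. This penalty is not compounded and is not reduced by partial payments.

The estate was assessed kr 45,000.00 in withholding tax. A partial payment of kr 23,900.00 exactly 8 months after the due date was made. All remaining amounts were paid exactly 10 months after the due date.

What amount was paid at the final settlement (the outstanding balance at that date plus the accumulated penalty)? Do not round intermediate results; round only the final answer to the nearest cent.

Monthly rate = 9% ÷ 12 = 0.75%
Balance at month 8: kr 45,000.0000 × (1 + 0.0075)^8 = kr 47,771.9482…
After kr 23,900.00 payment: kr 47,771.9482… − kr 23,900.00 = kr 23,871.9482…
Balance at month 10: kr 23,871.9482… × (1 + 0.0075)^2 = kr 24,231.3702…
Penalty: 10 × 0.75% × kr 45,000.00 = kr 3,375.00
Final settlement = outstanding balance + penalty = kr 24,231.3702… + kr 3,375.00 = kr 27,606.37

kr 27,606.37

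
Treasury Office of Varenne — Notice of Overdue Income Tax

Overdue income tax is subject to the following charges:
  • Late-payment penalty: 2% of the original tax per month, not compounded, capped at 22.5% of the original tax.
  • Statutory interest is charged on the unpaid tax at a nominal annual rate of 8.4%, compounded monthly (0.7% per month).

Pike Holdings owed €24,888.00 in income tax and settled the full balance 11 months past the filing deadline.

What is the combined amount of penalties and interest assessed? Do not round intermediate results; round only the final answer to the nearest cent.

€7,460.24

Penalty: 11 × 2% × €24,888.00 = €5,475.36 (below the 22.5% cap of €5,599.80)
Interest: €24,888.00 × ((1 + 0.007)^11 − 1) = €24,888.00 × 0.0797524… = €1,984.8776…
Penalties + interest = €5,475.3600 + €1,984.8776… = €7,460.24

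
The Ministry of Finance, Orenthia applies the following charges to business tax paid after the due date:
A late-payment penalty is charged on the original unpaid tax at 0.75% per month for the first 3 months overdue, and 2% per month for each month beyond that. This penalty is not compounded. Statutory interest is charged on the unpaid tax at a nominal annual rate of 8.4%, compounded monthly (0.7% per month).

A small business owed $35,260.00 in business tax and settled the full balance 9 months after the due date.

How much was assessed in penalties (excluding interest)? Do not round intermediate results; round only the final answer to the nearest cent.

$5,024.55

Penalty, months 1–3: 3 × 0.75% × $35,260.00 = $793.35
Penalty, months 4–9: 6 × 2% × $35,260.00 = $4,231.20
Total penalty = $793.35 + $4,231.20 = $5,024.55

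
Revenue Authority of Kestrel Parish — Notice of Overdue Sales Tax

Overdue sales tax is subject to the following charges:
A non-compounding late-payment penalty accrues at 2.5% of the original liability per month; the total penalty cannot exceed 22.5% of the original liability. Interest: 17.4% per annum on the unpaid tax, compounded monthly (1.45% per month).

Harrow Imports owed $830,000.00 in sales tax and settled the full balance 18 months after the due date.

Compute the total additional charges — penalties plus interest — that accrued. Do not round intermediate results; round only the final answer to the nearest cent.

$432,261.40

Penalty (uncapped): 18 × 2.5% × $830,000.00 = $373,500.00; cap = 22.5% × $830,000.00 = $186,750.00 → penalty = $186,750.00
Interest: $830,000.00 × ((1 + 0.0145)^18 − 1) = $830,000.00 × 0.2957969… = $245,511.3973…
Penalties + interest = $186,750.0000 + $245,511.3973… = $432,261.40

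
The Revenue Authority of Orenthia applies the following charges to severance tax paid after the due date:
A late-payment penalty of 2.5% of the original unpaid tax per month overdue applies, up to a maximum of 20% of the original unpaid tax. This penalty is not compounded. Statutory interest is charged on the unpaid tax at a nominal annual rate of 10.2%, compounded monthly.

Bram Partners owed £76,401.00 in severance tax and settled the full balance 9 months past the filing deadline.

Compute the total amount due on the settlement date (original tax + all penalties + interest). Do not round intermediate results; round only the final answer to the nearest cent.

Penalty (uncapped): 9 × 2.5% × £76,401.00 = £17,190.23…; cap = 20% × £76,401.00 = £15,280.20 → penalty = £15,280.20
Interest (10.2%/yr ÷ 12 = 0.85%/month): £76,401.00 × ((1 + 0.0085)^9 − 1) = £6,047.3874…
Total = £76,401.00 + £15,280.2000 + £6,047.3874… = £97,728.59

£97,728.59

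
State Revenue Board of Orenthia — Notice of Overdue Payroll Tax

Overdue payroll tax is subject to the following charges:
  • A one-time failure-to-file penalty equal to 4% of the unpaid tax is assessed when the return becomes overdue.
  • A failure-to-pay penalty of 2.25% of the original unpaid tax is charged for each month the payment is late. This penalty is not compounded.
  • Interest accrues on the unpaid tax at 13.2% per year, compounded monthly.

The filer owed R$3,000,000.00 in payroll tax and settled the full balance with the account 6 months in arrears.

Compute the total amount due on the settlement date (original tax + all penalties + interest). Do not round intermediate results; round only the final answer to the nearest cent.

R$3,728,525.52

Failure-to-file penalty: 4% × R$3,000,000.00 = R$120,000.00
Failure-to-pay penalty = 2.25% × R$3,000,000.00 × 6 mo = R$405,000.00
Interest (13.2%/yr ÷ 12 = 1.1%/month): R$3,000,000.00 × ((1 + 0.011)^6 − 1) = R$203,525.5217…
Total = R$3,000,000.00 + R$525,000.0000 + R$203,525.5217… = R$3,728,525.52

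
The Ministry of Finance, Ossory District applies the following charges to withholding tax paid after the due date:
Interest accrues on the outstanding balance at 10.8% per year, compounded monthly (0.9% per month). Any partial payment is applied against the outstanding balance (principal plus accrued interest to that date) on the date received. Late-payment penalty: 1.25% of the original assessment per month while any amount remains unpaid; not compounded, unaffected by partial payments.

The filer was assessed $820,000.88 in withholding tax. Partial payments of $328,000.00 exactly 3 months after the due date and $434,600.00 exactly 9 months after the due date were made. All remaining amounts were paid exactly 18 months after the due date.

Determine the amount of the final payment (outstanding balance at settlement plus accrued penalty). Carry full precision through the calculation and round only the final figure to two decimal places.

Balance at month 3: $820,000.8800 × (1 + 0.009)^3 = $842,340.7618…
After $328,000.00 payment: $842,340.7618… − $328,000.00 = $514,340.7618…
Balance at month 9: $514,340.7618… × (1 + 0.009)^6 = $542,747.6368…
After $434,600.00 payment: $542,747.6368… − $434,600.00 = $108,147.6368…
Balance at month 18: $108,147.6368… × (1 + 0.009)^9 = $117,229.6666…
Penalty: 18 × 1.25% × $820,000.88 = $184,500.20…
Final settlement = outstanding balance + penalty = $117,229.6666… + $184,500.20… = $301,729.86

$301,729.86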